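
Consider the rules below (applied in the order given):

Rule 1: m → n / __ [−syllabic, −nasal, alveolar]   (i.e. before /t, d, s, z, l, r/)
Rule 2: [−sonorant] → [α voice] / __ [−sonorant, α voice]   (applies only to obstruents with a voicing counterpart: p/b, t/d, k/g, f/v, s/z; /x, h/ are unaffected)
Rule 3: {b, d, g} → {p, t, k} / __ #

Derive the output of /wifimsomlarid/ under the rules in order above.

Rule 1 (nasal place assimilation): /m/ precedes the alveolar consonant /s/, so it assimilates in place to [n]. /m/ precedes the alveolar consonant /l/, so it assimilates in place to [n]. /wifimsomlarid/ → wifinsonlarid.
Rule 2 (regressive voicing assimilation): no segment meets the environment; /wifinsonlarid/ is unchanged.
Rule 3 (final devoicing): /d/ is a voiced stop in word-final position, so it devoices to [t]. /wifinsonlarid/ → wifinsonlarit.

wifinsonlarit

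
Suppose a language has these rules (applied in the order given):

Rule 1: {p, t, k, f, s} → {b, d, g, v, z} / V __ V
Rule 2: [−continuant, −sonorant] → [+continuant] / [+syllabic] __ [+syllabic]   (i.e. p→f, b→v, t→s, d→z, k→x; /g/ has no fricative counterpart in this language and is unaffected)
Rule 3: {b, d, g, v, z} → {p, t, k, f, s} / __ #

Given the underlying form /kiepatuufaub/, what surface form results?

kievazuuvaup

Rule 1 (intervocalic voicing): /p/ is a voiceless obstruent between vowels /e/ and /a/, so it voices to [b]. /t/ is a voiceless obstruent between vowels /a/ and /u/, so it voices to [d]. /f/ is a voiceless obstruent between vowels /u/ and /a/, so it voices to [v]. /kiepatuufaub/ → kiebaduuvaub.
Rule 2 (intervocalic spirantization): /b/ is a stop between vowels /e/ and /a/, so it spirantizes to the fricative [v]. /d/ is a stop between vowels /a/ and /u/, so it spirantizes to the fricative [z]. /kiebaduuvaub/ → kievazuuvaub.
Rule 3 (final devoicing): /b/ is a voiced obstruent in word-final position, so it devoices to [p]. /kievazuuvaub/ → kievazuuvaup.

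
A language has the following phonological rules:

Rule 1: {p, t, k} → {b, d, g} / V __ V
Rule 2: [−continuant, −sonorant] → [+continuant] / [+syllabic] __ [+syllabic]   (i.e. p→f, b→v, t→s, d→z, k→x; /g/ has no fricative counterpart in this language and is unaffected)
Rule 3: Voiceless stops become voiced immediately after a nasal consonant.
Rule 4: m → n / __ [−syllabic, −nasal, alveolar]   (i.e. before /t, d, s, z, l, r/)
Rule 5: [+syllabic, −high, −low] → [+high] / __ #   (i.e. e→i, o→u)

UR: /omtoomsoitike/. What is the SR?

Rule 1 (intervocalic voicing): /t/ is a voiceless stop between vowels /i/ and /i/, so it voices to [d]. /k/ is a voiceless stop between vowels /i/ and /e/, so it voices to [g]. /omtoomsoitike/ → omtoomsoidige.
Rule 2 (intervocalic spirantization): /d/ is a stop between vowels /i/ and /i/, so it spirantizes to the fricative [z]. /omtoomsoidige/ → omtoomsoizige.
Rule 3 (post-nasal voicing): /t/ is a voiceless stop immediately after the nasal /m/, so it voices to [d]. /omtoomsoizige/ → omdoomsoizige.
Rule 4 (nasal place assimilation): /m/ precedes the alveolar consonant /d/, so it assimilates in place to [n]. /m/ precedes the alveolar consonant /s/, so it assimilates in place to [n]. /omdoomsoizige/ → ondoonsoizige.
Rule 5 (final vowel raising): /e/ is a mid vowel in word-final position, so it raises to [i]. /ondoonsoizige/ → ondoonsoizigi.

ondoonsoizigi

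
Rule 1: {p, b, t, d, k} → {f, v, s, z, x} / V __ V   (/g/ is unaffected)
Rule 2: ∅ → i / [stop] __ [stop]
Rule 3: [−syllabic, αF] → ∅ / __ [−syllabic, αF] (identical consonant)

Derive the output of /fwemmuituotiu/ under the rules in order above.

fwemuisuosiu

Rule 1 (intervocalic spirantization): /t/ is a stop between vowels /i/ and /u/, so it spirantizes to the fricative [s]. /t/ is a stop between vowels /o/ and /i/, so it spirantizes to the fricative [s]. /fwemmuituotiu/ → fwemmuisuosiu.
Rule 2 (stop-cluster i-epenthesis): no segment meets the environment; /fwemmuisuosiu/ is unchanged.
Rule 3 (degemination): /mm/ is a geminate; the first /m/ deletes. /fwemmuisuosiu/ → fwemuisuosiu.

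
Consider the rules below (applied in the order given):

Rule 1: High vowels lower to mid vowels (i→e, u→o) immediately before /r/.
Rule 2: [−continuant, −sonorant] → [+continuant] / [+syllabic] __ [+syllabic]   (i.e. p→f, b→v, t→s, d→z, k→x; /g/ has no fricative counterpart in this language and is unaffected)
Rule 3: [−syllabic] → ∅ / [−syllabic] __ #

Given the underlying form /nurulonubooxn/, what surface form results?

norulonuvoox

Rule 1 (pre-rhotic lowering): /u/ is a high vowel immediately before /r/, so it lowers to [o]. /nurulonubooxn/ → norulonubooxn.
Rule 2 (intervocalic spirantization): /b/ is a stop between vowels /u/ and /o/, so it spirantizes to the fricative [v]. /norulonubooxn/ → norulonuvooxn.
Rule 3 (final cluster simplification): /n/ is the second consonant of a word-final cluster /xn/, so it deletes. /norulonuvooxn/ → norulonuvoox.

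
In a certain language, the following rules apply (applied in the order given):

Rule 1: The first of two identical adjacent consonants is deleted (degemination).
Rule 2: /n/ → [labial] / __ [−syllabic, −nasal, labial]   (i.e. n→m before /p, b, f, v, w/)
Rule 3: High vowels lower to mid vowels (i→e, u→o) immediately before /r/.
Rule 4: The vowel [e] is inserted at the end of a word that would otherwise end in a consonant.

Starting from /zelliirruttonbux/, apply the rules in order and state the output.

Rule 1 (degemination): /ll/ is a geminate; the first /l/ deletes. /rr/ is a geminate; the first /r/ deletes. /tt/ is a geminate; the first /t/ deletes. /zelliirruttonbux/ → zeliirutonbux.
Rule 2 (nasal place assimilation): /n/ precedes the labial consonant /b/, so it assimilates in place to [m]. /zeliirutonbux/ → zeliirutombux.
Rule 3 (pre-rhotic lowering): /i/ is a high vowel immediately before /r/, so it lowers to [e]. /zeliirutombux/ → zelierutombux.
Rule 4 (final e-epenthesis): the form ends in the consonant /x/, so [e] is inserted word-finally. /zelierutombux/ → zelierutombuxe.

zelierutombuxe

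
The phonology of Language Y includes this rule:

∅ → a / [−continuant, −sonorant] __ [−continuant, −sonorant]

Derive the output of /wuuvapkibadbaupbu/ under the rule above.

/p/ and /k/ form a stop–stop cluster, so [a] is inserted between them.
/d/ and /b/ form a stop–stop cluster, so [a] is inserted between them.
/p/ and /b/ form a stop–stop cluster, so [a] is inserted between them.
Surface form: [wuuvapakibadabaupabu].

wuuvapakibadabaupabu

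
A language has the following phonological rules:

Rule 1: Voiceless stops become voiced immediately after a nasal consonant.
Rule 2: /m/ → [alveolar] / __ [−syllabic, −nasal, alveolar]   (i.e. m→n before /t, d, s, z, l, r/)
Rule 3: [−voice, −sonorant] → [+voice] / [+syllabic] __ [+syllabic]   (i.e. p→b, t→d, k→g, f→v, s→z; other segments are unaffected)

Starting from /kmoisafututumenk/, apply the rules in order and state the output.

Rule 1 (post-nasal voicing): /k/ is a voiceless stop immediately after the nasal /n/, so it voices to [g]. /kmoisafututumenk/ → kmoisafututumeng.
Rule 2 (nasal place assimilation): no segment meets the environment; /kmoisafututumeng/ is unchanged.
Rule 3 (intervocalic voicing): /s/ is a voiceless obstruent between vowels /i/ and /a/, so it voices to [z]. /f/ is a voiceless obstruent between vowels /a/ and /u/, so it voices to [v]. /t/ is a voiceless obstruent between vowels /u/ and /u/, so it voices to [d]. /t/ is a voiceless obstruent between vowels /u/ and /u/, so it voices to [d]. /kmoisafututumeng/ → kmoizavududumeng.

kmoizavududumeng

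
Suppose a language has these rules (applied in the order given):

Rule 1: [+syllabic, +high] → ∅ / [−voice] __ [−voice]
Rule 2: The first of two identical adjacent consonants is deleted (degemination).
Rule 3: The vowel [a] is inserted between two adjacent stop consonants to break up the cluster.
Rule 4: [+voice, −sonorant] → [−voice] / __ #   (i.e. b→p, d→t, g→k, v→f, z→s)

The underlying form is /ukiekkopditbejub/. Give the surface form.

Rule 1 (high vowel syncope): no segment meets the environment; /ukiekkopditbejub/ is unchanged.
Rule 2 (degemination): /kk/ is a geminate; the first /k/ deletes. /ukiekkopditbejub/ → ukiekopditbejub.
Rule 3 (stop-cluster a-epenthesis): /p/ and /d/ form a stop–stop cluster, so [a] is inserted between them. /t/ and /b/ form a stop–stop cluster, so [a] is inserted between them. /ukiekopditbejub/ → ukiekopaditabejub.
Rule 4 (final devoicing): /b/ is a voiced obstruent in word-final position, so it devoices to [p]. /ukiekopaditabejub/ → ukiekopaditabejup.

ukiekopaditabejup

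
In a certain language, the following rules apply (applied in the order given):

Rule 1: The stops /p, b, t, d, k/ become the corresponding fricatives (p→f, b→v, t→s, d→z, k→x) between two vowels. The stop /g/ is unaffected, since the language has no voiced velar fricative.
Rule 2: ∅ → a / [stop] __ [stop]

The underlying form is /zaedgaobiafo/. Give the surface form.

Rule 1 (intervocalic spirantization): /b/ is a stop between vowels /o/ and /i/, so it spirantizes to the fricative [v]. /zaedgaobiafo/ → zaedgaoviafo.
Rule 2 (stop-cluster a-epenthesis): /d/ and /g/ form a stop–stop cluster, so [a] is inserted between them. /zaedgaoviafo/ → zaedagaoviafo.

zaedagaoviafo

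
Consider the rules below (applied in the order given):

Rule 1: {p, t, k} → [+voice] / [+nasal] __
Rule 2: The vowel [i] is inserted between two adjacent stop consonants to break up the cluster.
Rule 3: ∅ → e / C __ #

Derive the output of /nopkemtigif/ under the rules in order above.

nopikemdigife

Rule 1 (post-nasal voicing): /t/ is a voiceless stop immediately after the nasal /m/, so it voices to [d]. /nopkemtigif/ → nopkemdigif.
Rule 2 (stop-cluster i-epenthesis): /p/ and /k/ form a stop–stop cluster, so [i] is inserted between them. /nopkemdigif/ → nopikemdigif.
Rule 3 (final e-epenthesis): the form ends in the consonant /f/, so [e] is inserted word-finally. /nopikemdigif/ → nopikemdigife.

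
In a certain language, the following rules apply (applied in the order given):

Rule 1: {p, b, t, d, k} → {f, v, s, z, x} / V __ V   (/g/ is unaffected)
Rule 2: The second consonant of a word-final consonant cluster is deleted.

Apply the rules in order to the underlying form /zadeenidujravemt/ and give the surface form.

zazeenizujravem

Rule 1 (intervocalic spirantization): /d/ is a stop between vowels /a/ and /e/, so it spirantizes to the fricative [z]. /d/ is a stop between vowels /i/ and /u/, so it spirantizes to the fricative [z]. /zadeenidujravemt/ → zazeenizujravemt.
Rule 2 (final cluster simplification): /t/ is the second consonant of a word-final cluster /mt/, so it deletes. /zazeenizujravemt/ → zazeenizujravem.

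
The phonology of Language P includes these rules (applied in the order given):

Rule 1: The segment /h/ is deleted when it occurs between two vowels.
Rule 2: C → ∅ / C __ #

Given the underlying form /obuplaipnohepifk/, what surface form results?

obuplaipnoepif

Rule 1 (intervocalic h-deletion): /h/ occurs between vowels /o/ and /e/, so it deletes. /obuplaipnohepifk/ → obuplaipnoepifk.
Rule 2 (final cluster simplification): /k/ is the second consonant of a word-final cluster /fk/, so it deletes. /obuplaipnoepifk/ → obuplaipnoepif.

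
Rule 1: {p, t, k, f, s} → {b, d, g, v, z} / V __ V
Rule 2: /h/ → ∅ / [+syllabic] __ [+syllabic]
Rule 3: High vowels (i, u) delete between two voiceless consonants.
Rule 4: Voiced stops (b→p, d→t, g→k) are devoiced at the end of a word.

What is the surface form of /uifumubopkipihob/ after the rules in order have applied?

uivumubopkibiop

Rule 1 (intervocalic voicing): /f/ is a voiceless obstruent between vowels /i/ and /u/, so it voices to [v]. /p/ is a voiceless obstruent between vowels /i/ and /i/, so it voices to [b]. /uifumubopkipihob/ → uivumubopkibihob.
Rule 2 (intervocalic h-deletion): /h/ occurs between vowels /i/ and /o/, so it deletes. /uivumubopkibihob/ → uivumubopkibiob.
Rule 3 (high vowel syncope): no segment meets the environment; /uivumubopkibiob/ is unchanged.
Rule 4 (final devoicing): /b/ is a voiced stop in word-final position, so it devoices to [p]. /uivumubopkibiob/ → uivumubopkibiop.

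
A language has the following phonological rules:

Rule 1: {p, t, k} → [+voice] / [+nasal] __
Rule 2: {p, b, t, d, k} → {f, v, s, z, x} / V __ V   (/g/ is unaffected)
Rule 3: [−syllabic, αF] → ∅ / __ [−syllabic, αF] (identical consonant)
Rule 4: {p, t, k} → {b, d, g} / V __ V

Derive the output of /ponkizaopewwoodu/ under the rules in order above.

pongizaofewoozu

Rule 1 (post-nasal voicing): /k/ is a voiceless stop immediately after the nasal /n/, so it voices to [g]. /ponkizaopewwoodu/ → pongizaopewwoodu.
Rule 2 (intervocalic spirantization): /p/ is a stop between vowels /o/ and /e/, so it spirantizes to the fricative [f]. /d/ is a stop between vowels /o/ and /u/, so it spirantizes to the fricative [z]. /pongizaopewwoodu/ → pongizaofewwoozu.
Rule 3 (degemination): /ww/ is a geminate; the first /w/ deletes. /pongizaofewwoozu/ → pongizaofewoozu.
Rule 4 (intervocalic voicing): no segment meets the environment; /pongizaofewoozu/ is unchanged.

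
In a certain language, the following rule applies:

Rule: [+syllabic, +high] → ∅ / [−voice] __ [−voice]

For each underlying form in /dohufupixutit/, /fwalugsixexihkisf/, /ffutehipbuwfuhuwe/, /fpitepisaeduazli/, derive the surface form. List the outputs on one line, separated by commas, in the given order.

dohfpxtt, fwalugsxexhksf, fftehpbuwfhuwe, fptepsaeduazli

/dohufupixutit/: /u/ is a high vowel flanked by voiceless consonants /h/ and /f/, so it deletes. /u/ is a high vowel flanked by voiceless consonants /f/ and /p/, so it deletes. /i/ is a high vowel flanked by voiceless consonants /p/ and /x/, so it deletes. /u/ is a high vowel flanked by voiceless consonants /x/ and /t/, so it deletes. /i/ is a high vowel flanked by voiceless consonants /t/ and /t/, so it deletes. → [dohfpxtt].
/fwalugsixexihkisf/: /i/ is a high vowel flanked by voiceless consonants /s/ and /x/, so it deletes. /i/ is a high vowel flanked by voiceless consonants /x/ and /h/, so it deletes. /i/ is a high vowel flanked by voiceless consonants /k/ and /s/, so it deletes. → [fwalugsxexhksf].
/ffutehipbuwfuhuwe/: /u/ is a high vowel flanked by voiceless consonants /f/ and /t/, so it deletes. /i/ is a high vowel flanked by voiceless consonants /h/ and /p/, so it deletes. /u/ is a high vowel flanked by voiceless consonants /f/ and /h/, so it deletes. → [fftehpbuwfhuwe].
/fpitepisaeduazli/: /i/ is a high vowel flanked by voiceless consonants /p/ and /t/, so it deletes. /i/ is a high vowel flanked by voiceless consonants /p/ and /s/, so it deletes. → [fptepsaeduazli].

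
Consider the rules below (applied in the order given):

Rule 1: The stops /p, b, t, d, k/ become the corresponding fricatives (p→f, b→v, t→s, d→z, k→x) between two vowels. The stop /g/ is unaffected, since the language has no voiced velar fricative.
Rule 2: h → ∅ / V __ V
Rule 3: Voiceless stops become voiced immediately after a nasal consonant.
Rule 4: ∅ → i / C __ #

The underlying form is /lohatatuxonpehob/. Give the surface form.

loasasuxonbeobi

Rule 1 (intervocalic spirantization): /t/ is a stop between vowels /a/ and /a/, so it spirantizes to the fricative [s]. /t/ is a stop between vowels /a/ and /u/, so it spirantizes to the fricative [s]. /lohatatuxonpehob/ → lohasasuxonpehob.
Rule 2 (intervocalic h-deletion): /h/ occurs between vowels /o/ and /a/, so it deletes. /h/ occurs between vowels /e/ and /o/, so it deletes. /lohasasuxonpehob/ → loasasuxonpeob.
Rule 3 (post-nasal voicing): /p/ is a voiceless stop immediately after the nasal /n/, so it voices to [b]. /loasasuxonpeob/ → loasasuxonbeob.
Rule 4 (final i-epenthesis): the form ends in the consonant /b/, so [i] is inserted word-finally. /loasasuxonbeob/ → loasasuxonbeobi.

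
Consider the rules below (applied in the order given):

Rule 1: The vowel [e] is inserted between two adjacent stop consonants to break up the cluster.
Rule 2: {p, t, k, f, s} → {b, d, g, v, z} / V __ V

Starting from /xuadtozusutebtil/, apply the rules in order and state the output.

Rule 1 (stop-cluster e-epenthesis): /d/ and /t/ form a stop–stop cluster, so [e] is inserted between them. /b/ and /t/ form a stop–stop cluster, so [e] is inserted between them. /xuadtozusutebtil/ → xuadetozusutebetil.
Rule 2 (intervocalic voicing): /t/ is a voiceless obstruent between vowels /e/ and /o/, so it voices to [d]. /s/ is a voiceless obstruent between vowels /u/ and /u/, so it voices to [z]. /t/ is a voiceless obstruent between vowels /u/ and /e/, so it voices to [d]. /t/ is a voiceless obstruent between vowels /e/ and /i/, so it voices to [d]. /xuadetozusutebetil/ → xuadedozuzudebedil.

xuadedozuzudebedil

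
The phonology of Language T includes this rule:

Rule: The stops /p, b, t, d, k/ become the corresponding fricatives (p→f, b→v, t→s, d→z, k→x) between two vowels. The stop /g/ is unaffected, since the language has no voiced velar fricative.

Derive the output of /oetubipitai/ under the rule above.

/t/ is a stop between vowels /e/ and /u/, so it spirantizes to the fricative [s].
/b/ is a stop between vowels /u/ and /i/, so it spirantizes to the fricative [v].
/p/ is a stop between vowels /i/ and /i/, so it spirantizes to the fricative [f].
/t/ is a stop between vowels /i/ and /a/, so it spirantizes to the fricative [s].
Surface form: [oesuvifisai].

oesuvifisai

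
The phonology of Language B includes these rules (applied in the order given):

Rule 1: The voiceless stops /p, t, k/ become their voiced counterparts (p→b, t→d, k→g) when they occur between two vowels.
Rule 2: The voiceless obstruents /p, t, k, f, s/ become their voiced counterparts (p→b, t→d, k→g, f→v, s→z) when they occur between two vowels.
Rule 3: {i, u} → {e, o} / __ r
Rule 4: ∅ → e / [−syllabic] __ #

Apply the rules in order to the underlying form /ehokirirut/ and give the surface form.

ehogererute

Rule 1 (intervocalic voicing): /k/ is a voiceless stop between vowels /o/ and /i/, so it voices to [g]. /ehokirirut/ → ehogirirut.
Rule 2 (intervocalic voicing): no segment meets the environment; /ehogirirut/ is unchanged.
Rule 3 (pre-rhotic lowering): /i/ is a high vowel immediately before /r/, so it lowers to [e]. /i/ is a high vowel immediately before /r/, so it lowers to [e]. /ehogirirut/ → ehogererut.
Rule 4 (final e-epenthesis): the form ends in the consonant /t/, so [e] is inserted word-finally. /ehogererut/ → ehogererute.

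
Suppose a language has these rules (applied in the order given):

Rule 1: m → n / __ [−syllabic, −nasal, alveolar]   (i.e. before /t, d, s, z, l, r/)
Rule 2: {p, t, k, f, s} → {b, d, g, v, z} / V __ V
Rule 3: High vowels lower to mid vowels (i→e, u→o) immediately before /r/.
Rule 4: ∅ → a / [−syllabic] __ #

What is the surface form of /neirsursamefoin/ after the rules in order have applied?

neersorsamevoina

Rule 1 (nasal place assimilation): no segment meets the environment; /neirsursamefoin/ is unchanged.
Rule 2 (intervocalic voicing): /f/ is a voiceless obstruent between vowels /e/ and /o/, so it voices to [v]. /neirsursamefoin/ → neirsursamevoin.
Rule 3 (pre-rhotic lowering): /i/ is a high vowel immediately before /r/, so it lowers to [e]. /u/ is a high vowel immediately before /r/, so it lowers to [o]. /neirsursamevoin/ → neersorsamevoin.
Rule 4 (final a-epenthesis): the form ends in the consonant /n/, so [a] is inserted word-finally. /neersorsamevoin/ → neersorsamevoina.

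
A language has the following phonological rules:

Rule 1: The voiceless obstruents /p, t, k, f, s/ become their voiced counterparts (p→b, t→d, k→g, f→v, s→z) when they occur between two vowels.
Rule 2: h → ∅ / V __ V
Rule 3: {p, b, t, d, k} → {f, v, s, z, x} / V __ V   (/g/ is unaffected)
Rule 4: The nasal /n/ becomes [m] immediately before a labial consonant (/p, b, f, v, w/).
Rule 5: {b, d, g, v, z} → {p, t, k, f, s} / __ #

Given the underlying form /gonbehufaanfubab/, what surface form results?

gombeuvaamfuvap

Rule 1 (intervocalic voicing): /f/ is a voiceless obstruent between vowels /u/ and /a/, so it voices to [v]. /gonbehufaanfubab/ → gonbehuvaanfubab.
Rule 2 (intervocalic h-deletion): /h/ occurs between vowels /e/ and /u/, so it deletes. /gonbehuvaanfubab/ → gonbeuvaanfubab.
Rule 3 (intervocalic spirantization): /b/ is a stop between vowels /u/ and /a/, so it spirantizes to the fricative [v]. /gonbeuvaanfubab/ → gonbeuvaanfuvab.
Rule 4 (nasal place assimilation): /n/ precedes the labial consonant /b/, so it assimilates in place to [m]. /n/ precedes the labial consonant /f/, so it assimilates in place to [m]. /gonbeuvaanfuvab/ → gombeuvaamfuvab.
Rule 5 (final devoicing): /b/ is a voiced obstruent in word-final position, so it devoices to [p]. /gombeuvaamfuvab/ → gombeuvaamfuvap.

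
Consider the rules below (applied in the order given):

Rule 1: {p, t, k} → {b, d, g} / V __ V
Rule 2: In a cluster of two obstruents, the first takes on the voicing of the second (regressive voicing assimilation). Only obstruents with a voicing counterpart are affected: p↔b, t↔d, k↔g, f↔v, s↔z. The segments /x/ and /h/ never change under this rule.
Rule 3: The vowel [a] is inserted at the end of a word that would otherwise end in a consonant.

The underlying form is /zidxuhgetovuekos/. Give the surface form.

Rule 1 (intervocalic voicing): /t/ is a voiceless stop between vowels /e/ and /o/, so it voices to [d]. /k/ is a voiceless stop between vowels /e/ and /o/, so it voices to [g]. /zidxuhgetovuekos/ → zidxuhgedovuegos.
Rule 2 (regressive voicing assimilation): /d/ precedes the voiceless obstruent /x/, so it devoices to [t] by assimilation. /zidxuhgedovuegos/ → zitxuhgedovuegos.
Rule 3 (final a-epenthesis): the form ends in the consonant /s/, so [a] is inserted word-finally. /zitxuhgedovuegos/ → zitxuhgedovuegosa.

zitxuhgedovuegosa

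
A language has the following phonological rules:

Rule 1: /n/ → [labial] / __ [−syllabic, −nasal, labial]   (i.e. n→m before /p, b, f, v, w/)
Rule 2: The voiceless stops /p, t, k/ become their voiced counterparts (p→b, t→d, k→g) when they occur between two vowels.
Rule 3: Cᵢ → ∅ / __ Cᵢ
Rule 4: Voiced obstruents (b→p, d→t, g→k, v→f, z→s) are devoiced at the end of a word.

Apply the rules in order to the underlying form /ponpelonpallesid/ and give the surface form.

pompelompalesit

Rule 1 (nasal place assimilation): /n/ precedes the labial consonant /p/, so it assimilates in place to [m]. /n/ precedes the labial consonant /p/, so it assimilates in place to [m]. /ponpelonpallesid/ → pompelompallesid.
Rule 2 (intervocalic voicing): no segment meets the environment; /pompelompallesid/ is unchanged.
Rule 3 (degemination): /ll/ is a geminate; the first /l/ deletes. /pompelompallesid/ → pompelompalesid.
Rule 4 (final devoicing): /d/ is a voiced obstruent in word-final position, so it devoices to [t]. /pompelompalesid/ → pompelompalesit.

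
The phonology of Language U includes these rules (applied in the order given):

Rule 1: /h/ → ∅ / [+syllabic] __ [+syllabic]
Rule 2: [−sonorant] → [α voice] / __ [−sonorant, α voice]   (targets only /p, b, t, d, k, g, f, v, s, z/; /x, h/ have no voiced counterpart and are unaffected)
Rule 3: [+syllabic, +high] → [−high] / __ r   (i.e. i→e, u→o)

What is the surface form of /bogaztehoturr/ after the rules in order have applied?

Rule 1 (intervocalic h-deletion): /h/ occurs between vowels /e/ and /o/, so it deletes. /bogaztehoturr/ → bogazteoturr.
Rule 2 (regressive voicing assimilation): /z/ precedes the voiceless obstruent /t/, so it devoices to [s] by assimilation. /bogazteoturr/ → bogasteoturr.
Rule 3 (pre-rhotic lowering): /u/ is a high vowel immediately before /r/, so it lowers to [o]. /bogasteoturr/ → bogasteotorr.

bogasteotorr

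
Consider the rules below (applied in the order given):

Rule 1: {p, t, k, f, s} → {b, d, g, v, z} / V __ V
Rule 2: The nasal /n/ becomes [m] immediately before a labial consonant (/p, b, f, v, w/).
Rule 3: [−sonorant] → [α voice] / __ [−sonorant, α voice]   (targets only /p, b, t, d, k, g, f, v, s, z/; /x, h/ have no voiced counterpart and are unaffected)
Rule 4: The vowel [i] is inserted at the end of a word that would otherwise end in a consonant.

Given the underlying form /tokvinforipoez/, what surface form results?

togvimforiboezi

Rule 1 (intervocalic voicing): /p/ is a voiceless obstruent between vowels /i/ and /o/, so it voices to [b]. /tokvinforipoez/ → tokvinforiboez.
Rule 2 (nasal place assimilation): /n/ precedes the labial consonant /f/, so it assimilates in place to [m]. /tokvinforiboez/ → tokvimforiboez.
Rule 3 (regressive voicing assimilation): /k/ precedes the voiced obstruent /v/, so it voices to [g] by assimilation. /tokvimforiboez/ → togvimforiboez.
Rule 4 (final i-epenthesis): the form ends in the consonant /z/, so [i] is inserted word-finally. /togvimforiboez/ → togvimforiboezi.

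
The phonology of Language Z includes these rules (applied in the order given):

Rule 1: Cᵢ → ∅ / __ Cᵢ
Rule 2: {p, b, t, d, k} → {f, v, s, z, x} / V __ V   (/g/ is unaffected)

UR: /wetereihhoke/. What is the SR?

wesereihoxe

Rule 1 (degemination): /hh/ is a geminate; the first /h/ deletes. /wetereihhoke/ → wetereihoke.
Rule 2 (intervocalic spirantization): /t/ is a stop between vowels /e/ and /e/, so it spirantizes to the fricative [s]. /k/ is a stop between vowels /o/ and /e/, so it spirantizes to the fricative [x]. /wetereihoke/ → wesereihoxe.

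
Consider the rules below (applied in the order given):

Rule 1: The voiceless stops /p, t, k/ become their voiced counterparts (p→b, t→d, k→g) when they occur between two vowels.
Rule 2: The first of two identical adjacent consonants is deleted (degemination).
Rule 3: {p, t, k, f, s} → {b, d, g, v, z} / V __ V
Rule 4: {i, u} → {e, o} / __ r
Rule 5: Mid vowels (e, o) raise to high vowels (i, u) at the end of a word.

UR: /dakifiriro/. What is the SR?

Rule 1 (intervocalic voicing): /k/ is a voiceless stop between vowels /a/ and /i/, so it voices to [g]. /dakifiriro/ → dagifiriro.
Rule 2 (degemination): no segment meets the environment; /dagifiriro/ is unchanged.
Rule 3 (intervocalic voicing): /f/ is a voiceless obstruent between vowels /i/ and /i/, so it voices to [v]. /dagifiriro/ → dagiviriro.
Rule 4 (pre-rhotic lowering): /i/ is a high vowel immediately before /r/, so it lowers to [e]. /i/ is a high vowel immediately before /r/, so it lowers to [e]. /dagiviriro/ → dagiverero.
Rule 5 (final vowel raising): /o/ is a mid vowel in word-final position, so it raises to [u]. /dagiverero/ → dagivereru.

dagivereru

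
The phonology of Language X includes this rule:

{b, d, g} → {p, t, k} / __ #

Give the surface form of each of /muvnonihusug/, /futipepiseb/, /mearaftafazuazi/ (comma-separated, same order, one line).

muvnonihusuk, futipepisep, mearaftafazuazi

/muvnonihusug/: /g/ is a voiced stop in word-final position, so it devoices to [k]. → [muvnonihusuk].
/futipepiseb/: /b/ is a voiced stop in word-final position, so it devoices to [p]. → [futipepisep].
/mearaftafazuazi/: the rule's environment is not met; surfaces unchanged as [mearaftafazuazi].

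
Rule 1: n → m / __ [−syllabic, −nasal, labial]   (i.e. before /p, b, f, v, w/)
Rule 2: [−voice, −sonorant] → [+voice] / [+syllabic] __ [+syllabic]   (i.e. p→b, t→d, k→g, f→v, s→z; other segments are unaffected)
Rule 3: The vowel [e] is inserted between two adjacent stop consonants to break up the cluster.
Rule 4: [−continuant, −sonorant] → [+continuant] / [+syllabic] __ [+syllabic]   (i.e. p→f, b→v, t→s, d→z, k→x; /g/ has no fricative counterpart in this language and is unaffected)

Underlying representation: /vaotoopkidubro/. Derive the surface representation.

vaozoofexizubro

Rule 1 (nasal place assimilation): no segment meets the environment; /vaotoopkidubro/ is unchanged.
Rule 2 (intervocalic voicing): /t/ is a voiceless obstruent between vowels /o/ and /o/, so it voices to [d]. /vaotoopkidubro/ → vaodoopkidubro.
Rule 3 (stop-cluster e-epenthesis): /p/ and /k/ form a stop–stop cluster, so [e] is inserted between them. /vaodoopkidubro/ → vaodoopekidubro.
Rule 4 (intervocalic spirantization): /d/ is a stop between vowels /o/ and /o/, so it spirantizes to the fricative [z]. /p/ is a stop between vowels /o/ and /e/, so it spirantizes to the fricative [f]. /k/ is a stop between vowels /e/ and /i/, so it spirantizes to the fricative [x]. /d/ is a stop between vowels /i/ and /u/, so it spirantizes to the fricative [z]. /vaodoopekidubro/ → vaozoofexizubro.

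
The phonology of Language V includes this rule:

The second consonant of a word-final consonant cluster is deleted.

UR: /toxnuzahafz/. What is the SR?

toxnuzahaf

/z/ is the second consonant of a word-final cluster /fz/, so it deletes.
The other instances of /t/, /x/, /n/, /z/, /h/, /f/ do not occur in the required environment and remain unchanged.
Surface form: [toxnuzahaf].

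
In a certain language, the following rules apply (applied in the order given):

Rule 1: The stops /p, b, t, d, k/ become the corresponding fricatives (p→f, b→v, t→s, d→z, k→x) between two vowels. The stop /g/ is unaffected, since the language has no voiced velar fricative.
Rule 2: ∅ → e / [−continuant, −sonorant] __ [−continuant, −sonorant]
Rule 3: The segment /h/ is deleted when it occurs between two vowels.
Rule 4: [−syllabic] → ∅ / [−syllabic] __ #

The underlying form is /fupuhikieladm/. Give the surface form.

Rule 1 (intervocalic spirantization): /p/ is a stop between vowels /u/ and /u/, so it spirantizes to the fricative [f]. /k/ is a stop between vowels /i/ and /i/, so it spirantizes to the fricative [x]. /fupuhikieladm/ → fufuhixieladm.
Rule 2 (stop-cluster e-epenthesis): no segment meets the environment; /fufuhixieladm/ is unchanged.
Rule 3 (intervocalic h-deletion): /h/ occurs between vowels /u/ and /i/, so it deletes. /fufuhixieladm/ → fufuixieladm.
Rule 4 (final cluster simplification): /m/ is the second consonant of a word-final cluster /dm/, so it deletes. /fufuixieladm/ → fufuixielad.

fufuixielad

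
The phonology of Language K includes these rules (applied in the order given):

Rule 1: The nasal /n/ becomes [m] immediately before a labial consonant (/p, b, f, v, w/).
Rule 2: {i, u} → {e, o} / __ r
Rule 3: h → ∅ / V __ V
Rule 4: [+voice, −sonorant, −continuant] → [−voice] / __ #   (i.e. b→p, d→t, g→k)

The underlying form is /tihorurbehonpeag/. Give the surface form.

tiororbeompeak

Rule 1 (nasal place assimilation): /n/ precedes the labial consonant /p/, so it assimilates in place to [m]. /tihorurbehonpeag/ → tihorurbehompeag.
Rule 2 (pre-rhotic lowering): /u/ is a high vowel immediately before /r/, so it lowers to [o]. /tihorurbehompeag/ → tihororbehompeag.
Rule 3 (intervocalic h-deletion): /h/ occurs between vowels /i/ and /o/, so it deletes. /h/ occurs between vowels /e/ and /o/, so it deletes. /tihororbehompeag/ → tiororbeompeag.
Rule 4 (final devoicing): /g/ is a voiced stop in word-final position, so it devoices to [k]. /tiororbeompeag/ → tiororbeompeak.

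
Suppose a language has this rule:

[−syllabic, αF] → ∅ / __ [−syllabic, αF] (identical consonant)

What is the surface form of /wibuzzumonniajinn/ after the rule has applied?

/zz/ is a geminate; the first /z/ deletes.
/nn/ is a geminate; the first /n/ deletes.
/nn/ is a geminate; the first /n/ deletes.
Surface form: [wibuzumoniajin].

wibuzumoniajin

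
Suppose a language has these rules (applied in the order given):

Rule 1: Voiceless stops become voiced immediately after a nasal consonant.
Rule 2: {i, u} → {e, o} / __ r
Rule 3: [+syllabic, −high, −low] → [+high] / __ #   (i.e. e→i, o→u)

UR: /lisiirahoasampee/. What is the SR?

Rule 1 (post-nasal voicing): /p/ is a voiceless stop immediately after the nasal /m/, so it voices to [b]. /lisiirahoasampee/ → lisiirahoasambee.
Rule 2 (pre-rhotic lowering): /i/ is a high vowel immediately before /r/, so it lowers to [e]. /lisiirahoasambee/ → lisierahoasambee.
Rule 3 (final vowel raising): /e/ is a mid vowel in word-final position, so it raises to [i]. /lisierahoasambee/ → lisierahoasambei.

lisierahoasambei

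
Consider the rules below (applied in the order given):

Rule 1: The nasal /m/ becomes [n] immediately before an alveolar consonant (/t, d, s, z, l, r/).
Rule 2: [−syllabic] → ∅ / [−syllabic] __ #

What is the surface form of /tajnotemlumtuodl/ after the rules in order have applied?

Rule 1 (nasal place assimilation): /m/ precedes the alveolar consonant /l/, so it assimilates in place to [n]. /m/ precedes the alveolar consonant /t/, so it assimilates in place to [n]. /tajnotemlumtuodl/ → tajnotenluntuodl.
Rule 2 (final cluster simplification): /l/ is the second consonant of a word-final cluster /dl/, so it deletes. /tajnotenluntuodl/ → tajnotenluntuod.

tajnotenluntuod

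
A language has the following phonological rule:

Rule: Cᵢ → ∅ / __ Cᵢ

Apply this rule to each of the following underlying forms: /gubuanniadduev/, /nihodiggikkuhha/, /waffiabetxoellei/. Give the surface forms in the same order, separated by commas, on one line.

/gubuanniadduev/: /nn/ is a geminate; the first /n/ deletes. /dd/ is a geminate; the first /d/ deletes. → [gubuaniaduev].
/nihodiggikkuhha/: /gg/ is a geminate; the first /g/ deletes. /kk/ is a geminate; the first /k/ deletes. /hh/ is a geminate; the first /h/ deletes. → [nihodigikuha].
/waffiabetxoellei/: /ff/ is a geminate; the first /f/ deletes. /ll/ is a geminate; the first /l/ deletes. → [wafiabetxoelei].

gubuaniaduev, nihodigikuha, wafiabetxoelei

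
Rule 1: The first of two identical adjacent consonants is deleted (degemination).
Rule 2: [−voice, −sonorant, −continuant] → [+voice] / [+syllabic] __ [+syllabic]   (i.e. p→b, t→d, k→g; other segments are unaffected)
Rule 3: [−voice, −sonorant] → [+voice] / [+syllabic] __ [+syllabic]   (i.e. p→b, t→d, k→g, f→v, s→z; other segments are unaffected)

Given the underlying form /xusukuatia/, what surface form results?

Rule 1 (degemination): no segment meets the environment; /xusukuatia/ is unchanged.
Rule 2 (intervocalic voicing): /k/ is a voiceless stop between vowels /u/ and /u/, so it voices to [g]. /t/ is a voiceless stop between vowels /a/ and /i/, so it voices to [d]. /xusukuatia/ → xusuguadia.
Rule 3 (intervocalic voicing): /s/ is a voiceless obstruent between vowels /u/ and /u/, so it voices to [z]. /xusuguadia/ → xuzuguadia.

xuzuguadia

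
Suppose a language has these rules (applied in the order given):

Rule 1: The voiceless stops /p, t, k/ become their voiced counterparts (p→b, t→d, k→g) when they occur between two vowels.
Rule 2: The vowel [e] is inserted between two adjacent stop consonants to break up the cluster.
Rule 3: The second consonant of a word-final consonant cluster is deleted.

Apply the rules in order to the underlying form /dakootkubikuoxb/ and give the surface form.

Rule 1 (intervocalic voicing): /k/ is a voiceless stop between vowels /a/ and /o/, so it voices to [g]. /k/ is a voiceless stop between vowels /i/ and /u/, so it voices to [g]. /dakootkubikuoxb/ → dagootkubiguoxb.
Rule 2 (stop-cluster e-epenthesis): /t/ and /k/ form a stop–stop cluster, so [e] is inserted between them. /dagootkubiguoxb/ → dagootekubiguoxb.
Rule 3 (final cluster simplification): /b/ is the second consonant of a word-final cluster /xb/, so it deletes. /dagootekubiguoxb/ → dagootekubiguox.

dagootekubiguox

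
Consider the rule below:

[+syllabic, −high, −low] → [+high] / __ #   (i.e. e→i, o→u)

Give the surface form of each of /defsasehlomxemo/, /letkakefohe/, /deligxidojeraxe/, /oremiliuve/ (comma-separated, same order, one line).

defsasehlomxemu, letkakefohi, deligxidojeraxi, oremiliuvi

/defsasehlomxemo/: /o/ is a mid vowel in word-final position, so it raises to [u]. → [defsasehlomxemu].
/letkakefohe/: /e/ is a mid vowel in word-final position, so it raises to [i]. → [letkakefohi].
/deligxidojeraxe/: /e/ is a mid vowel in word-final position, so it raises to [i]. → [deligxidojeraxi].
/oremiliuve/: /e/ is a mid vowel in word-final position, so it raises to [i]. → [oremiliuvi].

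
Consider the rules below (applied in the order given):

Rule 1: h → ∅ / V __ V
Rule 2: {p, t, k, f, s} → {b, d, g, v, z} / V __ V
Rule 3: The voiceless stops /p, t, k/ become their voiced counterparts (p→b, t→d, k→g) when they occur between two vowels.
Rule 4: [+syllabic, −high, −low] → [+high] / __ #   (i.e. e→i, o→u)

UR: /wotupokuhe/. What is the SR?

Rule 1 (intervocalic h-deletion): /h/ occurs between vowels /u/ and /e/, so it deletes. /wotupokuhe/ → wotupokue.
Rule 2 (intervocalic voicing): /t/ is a voiceless obstruent between vowels /o/ and /u/, so it voices to [d]. /p/ is a voiceless obstruent between vowels /u/ and /o/, so it voices to [b]. /k/ is a voiceless obstruent between vowels /o/ and /u/, so it voices to [g]. /wotupokue/ → wodubogue.
Rule 3 (intervocalic voicing): no segment meets the environment; /wodubogue/ is unchanged.
Rule 4 (final vowel raising): /e/ is a mid vowel in word-final position, so it raises to [i]. /wodubogue/ → wodubogui.

wodubogui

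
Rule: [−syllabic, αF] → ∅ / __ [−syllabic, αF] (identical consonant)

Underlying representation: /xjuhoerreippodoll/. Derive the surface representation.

xjuhoereipodol

/rr/ is a geminate; the first /r/ deletes.
/pp/ is a geminate; the first /p/ deletes.
/ll/ is a geminate; the first /l/ deletes.
The other instances of /x/, /j/, /h/, /r/, /p/, /d/, /l/ do not occur in the required environment and remain unchanged.
Surface form: [xjuhoereipodol].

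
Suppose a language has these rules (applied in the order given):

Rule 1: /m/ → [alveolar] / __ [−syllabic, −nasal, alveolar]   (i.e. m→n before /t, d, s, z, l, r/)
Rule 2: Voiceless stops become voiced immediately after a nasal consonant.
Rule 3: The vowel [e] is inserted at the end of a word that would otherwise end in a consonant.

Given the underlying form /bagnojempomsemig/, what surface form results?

bagnojembonsemige

Rule 1 (nasal place assimilation): /m/ precedes the alveolar consonant /s/, so it assimilates in place to [n]. /bagnojempomsemig/ → bagnojemponsemig.
Rule 2 (post-nasal voicing): /p/ is a voiceless stop immediately after the nasal /m/, so it voices to [b]. /bagnojemponsemig/ → bagnojembonsemig.
Rule 3 (final e-epenthesis): the form ends in the consonant /g/, so [e] is inserted word-finally. /bagnojembonsemig/ → bagnojembonsemige.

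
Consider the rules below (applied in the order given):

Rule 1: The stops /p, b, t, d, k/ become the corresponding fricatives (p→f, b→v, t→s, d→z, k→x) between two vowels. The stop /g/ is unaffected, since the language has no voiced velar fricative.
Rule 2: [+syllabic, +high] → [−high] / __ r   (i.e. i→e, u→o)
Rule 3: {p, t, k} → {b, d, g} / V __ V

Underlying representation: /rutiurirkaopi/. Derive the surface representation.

rusiorerkaofi

Rule 1 (intervocalic spirantization): /t/ is a stop between vowels /u/ and /i/, so it spirantizes to the fricative [s]. /p/ is a stop between vowels /o/ and /i/, so it spirantizes to the fricative [f]. /rutiurirkaopi/ → rusiurirkaofi.
Rule 2 (pre-rhotic lowering): /u/ is a high vowel immediately before /r/, so it lowers to [o]. /i/ is a high vowel immediately before /r/, so it lowers to [e]. /rusiurirkaofi/ → rusiorerkaofi.
Rule 3 (intervocalic voicing): no segment meets the environment; /rusiorerkaofi/ is unchanged.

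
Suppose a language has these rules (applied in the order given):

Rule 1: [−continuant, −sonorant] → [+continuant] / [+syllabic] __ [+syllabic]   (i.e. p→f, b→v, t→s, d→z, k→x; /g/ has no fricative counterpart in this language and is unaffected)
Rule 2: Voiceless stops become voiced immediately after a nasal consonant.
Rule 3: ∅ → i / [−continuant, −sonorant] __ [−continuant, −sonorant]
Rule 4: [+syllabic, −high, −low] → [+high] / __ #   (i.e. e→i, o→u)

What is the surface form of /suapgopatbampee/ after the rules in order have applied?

Rule 1 (intervocalic spirantization): /p/ is a stop between vowels /o/ and /a/, so it spirantizes to the fricative [f]. /suapgopatbampee/ → suapgofatbampee.
Rule 2 (post-nasal voicing): /p/ is a voiceless stop immediately after the nasal /m/, so it voices to [b]. /suapgofatbampee/ → suapgofatbambee.
Rule 3 (stop-cluster i-epenthesis): /p/ and /g/ form a stop–stop cluster, so [i] is inserted between them. /t/ and /b/ form a stop–stop cluster, so [i] is inserted between them. /suapgofatbambee/ → suapigofatibambee.
Rule 4 (final vowel raising): /e/ is a mid vowel in word-final position, so it raises to [i]. /suapigofatibambee/ → suapigofatibambei.

suapigofatibambei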